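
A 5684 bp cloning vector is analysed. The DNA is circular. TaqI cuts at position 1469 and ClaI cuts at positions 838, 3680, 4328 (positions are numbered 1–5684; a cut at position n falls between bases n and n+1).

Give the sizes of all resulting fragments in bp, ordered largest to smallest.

Combined cut positions (sorted): 838, 1469, 3680, 4328.
Circular molecule, 4 cuts → 4 fragments:
  1469 − 838 = 631 bp
  3680 − 1469 = 2211 bp
  4328 − 3680 = 648 bp
  wrap: 5684 − 4328 + 838 = 2194 bp
Sorted largest to smallest: 2211, 2194, 648, 631 bp.

2211, 2194, 648, 631 bp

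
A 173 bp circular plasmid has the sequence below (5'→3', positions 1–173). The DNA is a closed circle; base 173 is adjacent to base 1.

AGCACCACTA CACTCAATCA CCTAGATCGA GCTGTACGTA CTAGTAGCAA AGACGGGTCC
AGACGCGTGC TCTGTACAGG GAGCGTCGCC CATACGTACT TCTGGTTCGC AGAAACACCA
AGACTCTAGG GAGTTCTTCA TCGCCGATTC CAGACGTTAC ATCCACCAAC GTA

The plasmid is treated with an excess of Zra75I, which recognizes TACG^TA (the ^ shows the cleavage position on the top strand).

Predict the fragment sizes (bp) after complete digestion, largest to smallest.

115, 58 bp

Zra75I sites (TACGTA) start at positions 35, 93.
Zra75I cuts after base 4 of each site, so after positions 38, 96.
Circular molecule, 2 cuts → 2 fragments:
  39–96 → 58 bp
  97–173 then 1–38 → 77 + 38 = 115 bp
Sorted largest to smallest: 115, 58 bp.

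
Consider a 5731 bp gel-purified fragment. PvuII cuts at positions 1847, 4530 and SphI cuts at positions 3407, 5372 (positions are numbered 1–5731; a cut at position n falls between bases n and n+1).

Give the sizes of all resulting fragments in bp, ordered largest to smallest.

Combined cut positions (sorted): 1847, 3407, 4530, 5372.
Linear molecule, 4 cuts → 5 fragments:
  1847 − 0 = 1847 bp
  3407 − 1847 = 1560 bp
  4530 − 3407 = 1123 bp
  5372 − 4530 = 842 bp
  5731 − 5372 = 359 bp
Sorted largest to smallest: 1847, 1560, 1123, 842, 359 bp.

1847, 1560, 1123, 842, 359 bp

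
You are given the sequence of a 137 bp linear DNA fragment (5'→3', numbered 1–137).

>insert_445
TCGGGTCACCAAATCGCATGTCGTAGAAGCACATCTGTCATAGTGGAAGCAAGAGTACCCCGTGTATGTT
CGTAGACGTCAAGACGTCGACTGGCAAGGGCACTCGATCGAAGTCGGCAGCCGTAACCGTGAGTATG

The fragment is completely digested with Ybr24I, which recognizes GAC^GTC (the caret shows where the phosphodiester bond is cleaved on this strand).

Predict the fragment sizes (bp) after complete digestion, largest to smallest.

Ybr24I sites (GACGTC) start at positions 75, 83.
Ybr24I cuts after base 3 of each site, so after positions 77, 85.
Linear molecule, 2 cuts → 3 fragments:
  1–77 → 77 bp
  78–85 → 8 bp
  86–137 → 52 bp
Sorted largest to smallest: 77, 52, 8 bp.

77, 52, 8 bp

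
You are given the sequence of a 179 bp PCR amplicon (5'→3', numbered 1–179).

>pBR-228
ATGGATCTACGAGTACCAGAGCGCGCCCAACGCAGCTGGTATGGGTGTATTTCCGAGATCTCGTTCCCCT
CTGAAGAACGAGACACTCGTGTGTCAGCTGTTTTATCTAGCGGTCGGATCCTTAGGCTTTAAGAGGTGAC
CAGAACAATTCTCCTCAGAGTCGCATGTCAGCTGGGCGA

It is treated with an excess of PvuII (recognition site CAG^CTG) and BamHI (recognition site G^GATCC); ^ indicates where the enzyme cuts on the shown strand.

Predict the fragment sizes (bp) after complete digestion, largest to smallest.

62, 55, 35, 19, 8 bp

PvuII sites (CAGCTG) start at positions 33, 95, 169.
PvuII cuts after base 3 of each site, so after positions 35, 97, 171.
The BamHI site (GGATCC) starts at position 116.
BamHI cuts after the first base of each site, so after position 116.
Combined cut positions: 35, 97, 116, 171.
Linear molecule, 4 cuts → 5 fragments:
  1–35 → 35 bp
  36–97 → 62 bp
  98–116 → 19 bp
  117–171 → 55 bp
  172–179 → 8 bp
Sorted largest to smallest: 62, 55, 35, 19, 8 bp.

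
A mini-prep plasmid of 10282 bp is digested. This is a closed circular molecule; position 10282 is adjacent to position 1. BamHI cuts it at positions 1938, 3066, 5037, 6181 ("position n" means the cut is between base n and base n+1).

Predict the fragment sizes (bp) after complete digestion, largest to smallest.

Circular molecule, 4 cuts → 4 fragments:
  3066 − 1938 = 1128 bp
  5037 − 3066 = 1971 bp
  6181 − 5037 = 1144 bp
  wrap: 10282 − 6181 + 1938 = 6039 bp
Sorted largest to smallest: 6039, 1971, 1144, 1128 bp.

6039, 1971, 1144, 1128 bp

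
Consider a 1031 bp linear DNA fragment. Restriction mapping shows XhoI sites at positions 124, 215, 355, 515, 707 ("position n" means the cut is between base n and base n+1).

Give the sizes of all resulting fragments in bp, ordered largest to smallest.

324, 192, 160, 140, 124, 91 bp

Linear molecule, 5 cuts → 6 fragments:
  124 − 0 = 124 bp
  215 − 124 = 91 bp
  355 − 215 = 140 bp
  515 − 355 = 160 bp
  707 − 515 = 192 bp
  1031 − 707 = 324 bp
Sorted largest to smallest: 324, 192, 160, 140, 124, 91 bp.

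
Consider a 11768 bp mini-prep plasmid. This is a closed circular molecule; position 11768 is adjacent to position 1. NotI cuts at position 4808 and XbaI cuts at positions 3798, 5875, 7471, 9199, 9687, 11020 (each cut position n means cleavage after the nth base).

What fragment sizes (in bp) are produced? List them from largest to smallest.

4546, 1728, 1596, 1333, 1067, 1010, 488 bp

Combined cut positions (sorted): 3798, 4808, 5875, 7471, 9199, 9687, 11020.
Circular molecule, 7 cuts → 7 fragments:
  4808 − 3798 = 1010 bp
  5875 − 4808 = 1067 bp
  7471 − 5875 = 1596 bp
  9199 − 7471 = 1728 bp
  9687 − 9199 = 488 bp
  11020 − 9687 = 1333 bp
  wrap: 11768 − 11020 + 3798 = 4546 bp
Sorted largest to smallest: 4546, 1728, 1596, 1333, 1067, 1010, 488 bp.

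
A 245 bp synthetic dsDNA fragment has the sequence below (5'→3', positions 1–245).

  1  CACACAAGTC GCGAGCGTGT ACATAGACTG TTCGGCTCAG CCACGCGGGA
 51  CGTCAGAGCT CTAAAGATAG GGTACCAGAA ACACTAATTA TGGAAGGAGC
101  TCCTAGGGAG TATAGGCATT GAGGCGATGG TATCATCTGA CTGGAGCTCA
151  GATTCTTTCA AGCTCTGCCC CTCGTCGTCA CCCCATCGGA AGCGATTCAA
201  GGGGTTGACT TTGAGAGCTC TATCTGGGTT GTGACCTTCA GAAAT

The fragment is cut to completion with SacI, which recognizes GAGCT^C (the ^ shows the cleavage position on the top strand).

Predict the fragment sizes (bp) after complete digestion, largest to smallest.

SacI sites (GAGCTC) start at positions 56, 97, 144, 215.
SacI cuts after base 5 of each site (before the last base), so after positions 60, 101, 148, 219.
Linear molecule, 4 cuts → 5 fragments:
  1–60 → 60 bp
  61–101 → 41 bp
  102–148 → 47 bp
  149–219 → 71 bp
  220–245 → 26 bp
Sorted largest to smallest: 71, 60, 47, 41, 26 bp.

71, 60, 47, 41, 26 bp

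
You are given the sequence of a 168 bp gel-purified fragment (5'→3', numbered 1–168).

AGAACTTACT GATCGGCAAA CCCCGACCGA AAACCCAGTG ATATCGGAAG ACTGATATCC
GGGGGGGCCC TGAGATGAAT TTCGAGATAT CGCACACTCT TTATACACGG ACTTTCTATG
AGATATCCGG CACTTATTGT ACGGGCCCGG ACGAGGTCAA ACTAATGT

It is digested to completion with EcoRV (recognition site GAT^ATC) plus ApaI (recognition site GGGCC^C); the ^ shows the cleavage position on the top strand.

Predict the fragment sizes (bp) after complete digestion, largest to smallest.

EcoRV sites (GATATC) start at positions 40, 54, 86, 122.
EcoRV cuts after base 3 of each site, so after positions 42, 56, 88, 124.
ApaI sites (GGGCCC) start at positions 65, 143.
ApaI cuts after base 5 of each site (before the last base), so after positions 69, 147.
Combined cut positions: 42, 56, 69, 88, 124, 147.
Linear molecule, 6 cuts → 7 fragments:
  1–42 → 42 bp
  43–56 → 14 bp
  57–69 → 13 bp
  70–88 → 19 bp
  89–124 → 36 bp
  125–147 → 23 bp
  148–168 → 21 bp
Sorted largest to smallest: 42, 36, 23, 21, 19, 14, 13 bp.

42, 36, 23, 21, 19, 14, 13 bp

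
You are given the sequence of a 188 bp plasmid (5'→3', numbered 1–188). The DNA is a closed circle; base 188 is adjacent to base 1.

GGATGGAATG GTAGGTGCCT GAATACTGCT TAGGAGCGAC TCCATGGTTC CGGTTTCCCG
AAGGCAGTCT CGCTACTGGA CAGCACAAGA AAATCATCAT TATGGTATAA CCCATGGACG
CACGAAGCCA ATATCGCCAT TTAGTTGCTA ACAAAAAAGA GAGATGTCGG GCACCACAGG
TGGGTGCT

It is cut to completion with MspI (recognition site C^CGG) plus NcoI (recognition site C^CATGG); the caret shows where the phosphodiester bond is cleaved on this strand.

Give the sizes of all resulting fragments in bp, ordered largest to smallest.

118, 62, 8 bp

The MspI site (CCGG) starts at position 50.
MspI cuts after the first base of each site, so after position 50.
NcoI sites (CCATGG) start at positions 42, 112.
NcoI cuts after the first base of each site, so after positions 42, 112.
Combined cut positions: 42, 50, 112.
Circular molecule, 3 cuts → 3 fragments:
  43–50 → 8 bp
  51–112 → 62 bp
  113–188 then 1–42 → 76 + 42 = 118 bp
Sorted largest to smallest: 118, 62, 8 bp.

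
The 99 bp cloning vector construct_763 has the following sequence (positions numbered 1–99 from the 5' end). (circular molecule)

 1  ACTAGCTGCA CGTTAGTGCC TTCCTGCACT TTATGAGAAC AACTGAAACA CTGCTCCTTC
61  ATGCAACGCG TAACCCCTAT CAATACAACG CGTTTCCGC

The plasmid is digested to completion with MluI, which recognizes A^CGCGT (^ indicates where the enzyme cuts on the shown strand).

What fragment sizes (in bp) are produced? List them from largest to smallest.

77, 22 bp

MluI sites (ACGCGT) start at positions 66, 88.
MluI cuts after the first base of each site, so after positions 66, 88.
Circular molecule, 2 cuts → 2 fragments:
  67–88 → 22 bp
  89–99 then 1–66 → 11 + 66 = 77 bp
Sorted largest to smallest: 77, 22 bp.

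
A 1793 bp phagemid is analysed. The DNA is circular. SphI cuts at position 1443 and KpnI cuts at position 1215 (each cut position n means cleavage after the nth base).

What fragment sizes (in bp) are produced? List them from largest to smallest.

1565, 228 bp

Combined cut positions (sorted): 1215, 1443.
Circular molecule, 2 cuts → 2 fragments:
  1443 − 1215 = 228 bp
  wrap: 1793 − 1443 + 1215 = 1565 bp
Sorted largest to smallest: 1565, 228 bp.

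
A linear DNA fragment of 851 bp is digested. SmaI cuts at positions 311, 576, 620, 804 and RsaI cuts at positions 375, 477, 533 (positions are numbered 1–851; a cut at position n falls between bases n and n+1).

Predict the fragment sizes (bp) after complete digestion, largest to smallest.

Combined cut positions (sorted): 311, 375, 477, 533, 576, 620, 804.
Linear molecule, 7 cuts → 8 fragments:
  311 − 0 = 311 bp
  375 − 311 = 64 bp
  477 − 375 = 102 bp
  533 − 477 = 56 bp
  576 − 533 = 43 bp
  620 − 576 = 44 bp
  804 − 620 = 184 bp
  851 − 804 = 47 bp
Sorted largest to smallest: 311, 184, 102, 64, 56, 47, 44, 43 bp.

311, 184, 102, 64, 56, 47, 44, 43 bp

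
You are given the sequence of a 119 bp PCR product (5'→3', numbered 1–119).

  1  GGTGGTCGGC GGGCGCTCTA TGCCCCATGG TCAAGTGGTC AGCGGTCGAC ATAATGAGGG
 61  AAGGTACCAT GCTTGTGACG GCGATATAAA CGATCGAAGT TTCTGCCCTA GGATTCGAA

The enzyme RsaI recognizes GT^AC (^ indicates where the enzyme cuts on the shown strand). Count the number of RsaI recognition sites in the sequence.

GTAC occurs starting at position 64.
RsaI cuts at 1 site.

1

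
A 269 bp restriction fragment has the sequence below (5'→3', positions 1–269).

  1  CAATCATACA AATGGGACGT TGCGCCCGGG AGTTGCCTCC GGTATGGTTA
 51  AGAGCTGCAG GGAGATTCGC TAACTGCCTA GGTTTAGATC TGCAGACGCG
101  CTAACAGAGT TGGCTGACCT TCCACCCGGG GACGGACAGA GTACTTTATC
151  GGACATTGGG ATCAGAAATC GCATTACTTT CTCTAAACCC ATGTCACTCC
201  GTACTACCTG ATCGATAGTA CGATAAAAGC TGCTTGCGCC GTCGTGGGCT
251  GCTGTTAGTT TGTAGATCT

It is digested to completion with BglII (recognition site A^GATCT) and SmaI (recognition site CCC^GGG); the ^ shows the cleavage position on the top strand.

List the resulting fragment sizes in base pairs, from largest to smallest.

BglII sites (AGATCT) start at positions 86, 264.
BglII cuts after the first base of each site, so after positions 86, 264.
SmaI sites (CCCGGG) start at positions 25, 125.
SmaI cuts after base 3 of each site, so after positions 27, 127.
Combined cut positions: 27, 86, 127, 264.
Linear molecule, 4 cuts → 5 fragments:
  1–27 → 27 bp
  28–86 → 59 bp
  87–127 → 41 bp
  128–264 → 137 bp
  265–269 → 5 bp
Sorted largest to smallest: 137, 59, 41, 27, 5 bp.

137, 59, 41, 27, 5 bp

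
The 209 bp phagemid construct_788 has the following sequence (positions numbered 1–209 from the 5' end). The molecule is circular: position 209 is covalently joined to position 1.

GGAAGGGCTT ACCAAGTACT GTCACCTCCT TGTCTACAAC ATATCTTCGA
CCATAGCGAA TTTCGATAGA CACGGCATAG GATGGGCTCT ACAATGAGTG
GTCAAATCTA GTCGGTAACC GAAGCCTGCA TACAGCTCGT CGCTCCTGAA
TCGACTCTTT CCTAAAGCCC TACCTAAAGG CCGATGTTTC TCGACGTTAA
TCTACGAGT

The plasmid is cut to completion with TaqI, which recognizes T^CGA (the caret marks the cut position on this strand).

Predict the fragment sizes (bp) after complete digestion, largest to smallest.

88, 65, 40, 16 bp

TaqI sites (TCGA) start at positions 47, 63, 151, 191.
TaqI cuts after the first base of each site, so after positions 47, 63, 151, 191.
Circular molecule, 4 cuts → 4 fragments:
  48–63 → 16 bp
  64–151 → 88 bp
  152–191 → 40 bp
  192–209 then 1–47 → 18 + 47 = 65 bp
Sorted largest to smallest: 88, 65, 40, 16 bp.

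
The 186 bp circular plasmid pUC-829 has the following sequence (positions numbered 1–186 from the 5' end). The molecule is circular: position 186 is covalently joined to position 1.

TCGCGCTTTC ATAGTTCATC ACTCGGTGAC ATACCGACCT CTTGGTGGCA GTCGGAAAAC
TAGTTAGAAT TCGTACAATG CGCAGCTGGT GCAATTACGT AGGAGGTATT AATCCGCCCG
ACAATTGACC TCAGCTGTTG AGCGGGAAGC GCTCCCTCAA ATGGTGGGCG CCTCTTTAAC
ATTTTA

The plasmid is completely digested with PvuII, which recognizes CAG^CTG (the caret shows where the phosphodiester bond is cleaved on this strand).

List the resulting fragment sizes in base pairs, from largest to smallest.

PvuII sites (CAGCTG) start at positions 83, 132.
PvuII cuts after base 3 of each site, so after positions 85, 134.
Circular molecule, 2 cuts → 2 fragments:
  86–134 → 49 bp
  135–186 then 1–85 → 52 + 85 = 137 bp
Sorted largest to smallest: 137, 49 bp.

137, 49 bp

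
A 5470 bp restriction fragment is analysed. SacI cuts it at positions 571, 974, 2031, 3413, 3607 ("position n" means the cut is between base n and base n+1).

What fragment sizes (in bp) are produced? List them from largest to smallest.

Linear molecule, 5 cuts → 6 fragments:
  571 − 0 = 571 bp
  974 − 571 = 403 bp
  2031 − 974 = 1057 bp
  3413 − 2031 = 1382 bp
  3607 − 3413 = 194 bp
  5470 − 3607 = 1863 bp
Sorted largest to smallest: 1863, 1382, 1057, 571, 403, 194 bp.

1863, 1382, 1057, 571, 403, 194 bp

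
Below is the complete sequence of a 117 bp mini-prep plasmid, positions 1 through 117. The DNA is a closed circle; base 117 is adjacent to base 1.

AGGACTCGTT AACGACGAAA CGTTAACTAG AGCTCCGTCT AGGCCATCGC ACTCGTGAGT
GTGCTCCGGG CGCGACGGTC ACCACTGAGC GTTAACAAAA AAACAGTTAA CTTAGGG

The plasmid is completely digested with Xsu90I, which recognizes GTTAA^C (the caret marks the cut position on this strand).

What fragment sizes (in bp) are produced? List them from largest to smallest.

Xsu90I sites (GTTAAC) start at positions 8, 22, 91, 106.
Xsu90I cuts after base 5 of each site (before the last base), so after positions 12, 26, 95, 110.
Circular molecule, 4 cuts → 4 fragments:
  13–26 → 14 bp
  27–95 → 69 bp
  96–110 → 15 bp
  111–117 then 1–12 → 7 + 12 = 19 bp
Sorted largest to smallest: 69, 19, 15, 14 bp.

69, 19, 15, 14 bp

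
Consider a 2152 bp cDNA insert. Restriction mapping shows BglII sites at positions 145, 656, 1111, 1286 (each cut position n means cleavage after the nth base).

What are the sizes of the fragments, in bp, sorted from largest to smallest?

Linear molecule, 4 cuts → 5 fragments:
  145 − 0 = 145 bp
  656 − 145 = 511 bp
  1111 − 656 = 455 bp
  1286 − 1111 = 175 bp
  2152 − 1286 = 866 bp
Sorted largest to smallest: 866, 511, 455, 175, 145 bp.

866, 511, 455, 175, 145 bp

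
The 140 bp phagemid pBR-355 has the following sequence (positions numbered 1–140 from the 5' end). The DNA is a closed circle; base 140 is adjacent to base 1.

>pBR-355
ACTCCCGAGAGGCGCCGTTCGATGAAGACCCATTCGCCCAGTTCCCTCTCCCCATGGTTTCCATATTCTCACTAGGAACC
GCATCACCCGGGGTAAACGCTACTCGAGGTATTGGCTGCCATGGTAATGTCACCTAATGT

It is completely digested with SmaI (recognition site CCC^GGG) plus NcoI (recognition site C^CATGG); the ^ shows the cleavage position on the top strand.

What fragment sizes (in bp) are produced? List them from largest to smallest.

The SmaI site (CCCGGG) starts at position 87.
SmaI cuts after base 3 of each site, so after position 89.
NcoI sites (CCATGG) start at positions 52, 119.
NcoI cuts after the first base of each site, so after positions 52, 119.
Combined cut positions: 52, 89, 119.
Circular molecule, 3 cuts → 3 fragments:
  53–89 → 37 bp
  90–119 → 30 bp
  120–140 then 1–52 → 21 + 52 = 73 bp
Sorted largest to smallest: 73, 37, 30 bp.

73, 37, 30 bp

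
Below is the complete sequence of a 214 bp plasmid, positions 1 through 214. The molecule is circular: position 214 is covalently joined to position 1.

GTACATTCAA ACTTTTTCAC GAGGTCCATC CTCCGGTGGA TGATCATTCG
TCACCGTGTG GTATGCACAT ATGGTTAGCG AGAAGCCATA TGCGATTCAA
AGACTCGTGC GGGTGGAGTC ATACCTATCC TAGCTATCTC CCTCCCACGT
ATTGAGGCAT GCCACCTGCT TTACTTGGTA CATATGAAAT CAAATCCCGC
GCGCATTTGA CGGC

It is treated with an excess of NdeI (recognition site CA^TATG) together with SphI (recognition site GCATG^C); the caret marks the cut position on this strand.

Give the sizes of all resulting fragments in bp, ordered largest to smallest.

101, 73, 21, 19 bp

NdeI sites (CATATG) start at positions 68, 87, 181.
NdeI cuts after base 2 of each site, so after positions 69, 88, 182.
The SphI site (GCATGC) starts at position 157.
SphI cuts after base 5 of each site (before the last base), so after position 161.
Combined cut positions: 69, 88, 161, 182.
Circular molecule, 4 cuts → 4 fragments:
  70–88 → 19 bp
  89–161 → 73 bp
  162–182 → 21 bp
  183–214 then 1–69 → 32 + 69 = 101 bp
Sorted largest to smallest: 101, 73, 21, 19 bp.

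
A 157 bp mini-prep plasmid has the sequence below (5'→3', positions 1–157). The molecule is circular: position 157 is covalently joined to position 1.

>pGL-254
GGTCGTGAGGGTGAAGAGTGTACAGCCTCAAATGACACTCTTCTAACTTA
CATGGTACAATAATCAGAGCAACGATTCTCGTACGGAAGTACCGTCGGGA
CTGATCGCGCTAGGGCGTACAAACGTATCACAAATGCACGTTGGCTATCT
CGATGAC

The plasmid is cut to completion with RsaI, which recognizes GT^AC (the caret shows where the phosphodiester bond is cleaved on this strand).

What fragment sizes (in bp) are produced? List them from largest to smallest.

60, 35, 28, 26, 8 bp

RsaI sites (GTAC) start at positions 20, 55, 81, 89, 117.
RsaI cuts after base 2 of each site, so after positions 21, 56, 82, 90, 118.
Circular molecule, 5 cuts → 5 fragments:
  22–56 → 35 bp
  57–82 → 26 bp
  83–90 → 8 bp
  91–118 → 28 bp
  119–157 then 1–21 → 39 + 21 = 60 bp
Sorted largest to smallest: 60, 35, 28, 26, 8 bp.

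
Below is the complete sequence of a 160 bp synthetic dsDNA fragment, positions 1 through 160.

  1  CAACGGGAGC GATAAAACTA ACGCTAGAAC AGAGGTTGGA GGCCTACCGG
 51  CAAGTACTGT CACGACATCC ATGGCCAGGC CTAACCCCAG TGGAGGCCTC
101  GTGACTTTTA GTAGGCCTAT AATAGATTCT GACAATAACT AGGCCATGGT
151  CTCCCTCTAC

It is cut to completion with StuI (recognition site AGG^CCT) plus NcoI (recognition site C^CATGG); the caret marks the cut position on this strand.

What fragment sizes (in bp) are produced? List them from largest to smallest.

42, 29, 27, 19, 17, 16, 10 bp

StuI sites (AGGCCT) start at positions 40, 77, 94, 113.
StuI cuts after base 3 of each site, so after positions 42, 79, 96, 115.
NcoI sites (CCATGG) start at positions 69, 144.
NcoI cuts after the first base of each site, so after positions 69, 144.
Combined cut positions: 42, 69, 79, 96, 115, 144.
Linear molecule, 6 cuts → 7 fragments:
  1–42 → 42 bp
  43–69 → 27 bp
  70–79 → 10 bp
  80–96 → 17 bp
  97–115 → 19 bp
  116–144 → 29 bp
  145–160 → 16 bp
Sorted largest to smallest: 42, 29, 27, 19, 17, 16, 10 bp.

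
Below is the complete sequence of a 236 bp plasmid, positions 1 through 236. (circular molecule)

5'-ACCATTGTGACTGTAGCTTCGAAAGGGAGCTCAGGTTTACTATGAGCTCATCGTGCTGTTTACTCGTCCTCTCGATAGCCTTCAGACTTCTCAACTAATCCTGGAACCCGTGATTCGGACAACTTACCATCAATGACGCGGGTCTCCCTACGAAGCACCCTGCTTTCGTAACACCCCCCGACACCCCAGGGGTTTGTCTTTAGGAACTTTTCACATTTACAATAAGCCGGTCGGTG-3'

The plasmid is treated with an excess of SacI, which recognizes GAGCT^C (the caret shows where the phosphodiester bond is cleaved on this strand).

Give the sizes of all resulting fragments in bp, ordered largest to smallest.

SacI sites (GAGCTC) start at positions 27, 44.
SacI cuts after base 5 of each site (before the last base), so after positions 31, 48.
Circular molecule, 2 cuts → 2 fragments:
  32–48 → 17 bp
  49–236 then 1–31 → 188 + 31 = 219 bp
Sorted largest to smallest: 219, 17 bp.

219, 17 bp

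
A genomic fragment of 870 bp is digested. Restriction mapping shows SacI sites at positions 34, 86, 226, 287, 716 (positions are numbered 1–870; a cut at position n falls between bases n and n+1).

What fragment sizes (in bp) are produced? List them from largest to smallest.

Linear molecule, 5 cuts → 6 fragments:
  34 − 0 = 34 bp
  86 − 34 = 52 bp
  226 − 86 = 140 bp
  287 − 226 = 61 bp
  716 − 287 = 429 bp
  870 − 716 = 154 bp
Sorted largest to smallest: 429, 154, 140, 61, 52, 34 bp.

429, 154, 140, 61, 52, 34 bp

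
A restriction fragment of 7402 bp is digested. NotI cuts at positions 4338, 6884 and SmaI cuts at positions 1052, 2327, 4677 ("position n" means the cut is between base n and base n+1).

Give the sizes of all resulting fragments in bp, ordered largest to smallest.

Combined cut positions (sorted): 1052, 2327, 4338, 4677, 6884.
Linear molecule, 5 cuts → 6 fragments:
  1052 − 0 = 1052 bp
  2327 − 1052 = 1275 bp
  4338 − 2327 = 2011 bp
  4677 − 4338 = 339 bp
  6884 − 4677 = 2207 bp
  7402 − 6884 = 518 bp
Sorted largest to smallest: 2207, 2011, 1275, 1052, 518, 339 bp.

2207, 2011, 1275, 1052, 518, 339 bp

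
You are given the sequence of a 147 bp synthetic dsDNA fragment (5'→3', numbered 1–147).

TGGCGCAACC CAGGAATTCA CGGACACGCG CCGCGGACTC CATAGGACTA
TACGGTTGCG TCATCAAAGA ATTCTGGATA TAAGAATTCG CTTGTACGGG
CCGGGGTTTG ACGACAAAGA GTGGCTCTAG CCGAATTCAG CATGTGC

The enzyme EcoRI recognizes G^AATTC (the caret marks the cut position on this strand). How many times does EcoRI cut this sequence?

4

GAATTC occurs starting at positions 14, 69, 84, 133.
EcoRI cuts at 4 sites.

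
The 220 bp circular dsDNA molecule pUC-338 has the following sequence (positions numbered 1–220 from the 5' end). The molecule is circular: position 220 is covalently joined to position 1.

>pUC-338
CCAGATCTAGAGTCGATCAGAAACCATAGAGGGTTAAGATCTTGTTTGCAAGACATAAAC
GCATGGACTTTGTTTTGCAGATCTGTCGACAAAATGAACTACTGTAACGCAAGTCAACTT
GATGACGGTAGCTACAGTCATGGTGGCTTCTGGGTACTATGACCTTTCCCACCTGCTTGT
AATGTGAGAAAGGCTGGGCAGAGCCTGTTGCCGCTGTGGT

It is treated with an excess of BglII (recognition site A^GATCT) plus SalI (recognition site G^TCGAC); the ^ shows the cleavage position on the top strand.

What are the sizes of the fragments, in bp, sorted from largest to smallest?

138, 42, 34, 6 bp

BglII sites (AGATCT) start at positions 3, 37, 79.
BglII cuts after the first base of each site, so after positions 3, 37, 79.
The SalI site (GTCGAC) starts at position 85.
SalI cuts after the first base of each site, so after position 85.
Combined cut positions: 3, 37, 79, 85.
Circular molecule, 4 cuts → 4 fragments:
  4–37 → 34 bp
  38–79 → 42 bp
  80–85 → 6 bp
  86–220 then 1–3 → 135 + 3 = 138 bp
Sorted largest to smallest: 138, 42, 34, 6 bp.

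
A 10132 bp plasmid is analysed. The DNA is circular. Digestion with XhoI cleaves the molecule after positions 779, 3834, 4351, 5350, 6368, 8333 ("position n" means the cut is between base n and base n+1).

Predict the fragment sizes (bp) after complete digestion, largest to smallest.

3055, 2578, 1965, 1018, 999, 517 bp

Circular molecule, 6 cuts → 6 fragments:
  3834 − 779 = 3055 bp
  4351 − 3834 = 517 bp
  5350 − 4351 = 999 bp
  6368 − 5350 = 1018 bp
  8333 − 6368 = 1965 bp
  wrap: 10132 − 8333 + 779 = 2578 bp
Sorted largest to smallest: 3055, 2578, 1965, 1018, 999, 517 bp.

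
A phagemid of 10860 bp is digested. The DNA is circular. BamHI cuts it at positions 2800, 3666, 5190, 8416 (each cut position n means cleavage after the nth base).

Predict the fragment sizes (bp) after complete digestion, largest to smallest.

5244, 3226, 1524, 866 bp

Circular molecule, 4 cuts → 4 fragments:
  3666 − 2800 = 866 bp
  5190 − 3666 = 1524 bp
  8416 − 5190 = 3226 bp
  wrap: 10860 − 8416 + 2800 = 5244 bp
Sorted largest to smallest: 5244, 3226, 1524, 866 bp.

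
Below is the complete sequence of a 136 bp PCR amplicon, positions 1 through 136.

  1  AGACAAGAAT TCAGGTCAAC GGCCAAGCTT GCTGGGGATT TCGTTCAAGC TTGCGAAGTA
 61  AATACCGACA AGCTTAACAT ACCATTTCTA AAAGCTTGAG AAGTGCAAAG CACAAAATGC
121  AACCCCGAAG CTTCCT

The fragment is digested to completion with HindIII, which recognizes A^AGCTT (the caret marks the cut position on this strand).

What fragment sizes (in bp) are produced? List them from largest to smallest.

HindIII sites (AAGCTT) start at positions 25, 47, 70, 92, 128.
HindIII cuts after the first base of each site, so after positions 25, 47, 70, 92, 128.
Linear molecule, 5 cuts → 6 fragments:
  1–25 → 25 bp
  26–47 → 22 bp
  48–70 → 23 bp
  71–92 → 22 bp
  93–128 → 36 bp
  129–136 → 8 bp
Sorted largest to smallest: 36, 25, 23, 22, 22, 8 bp.

36, 25, 23, 22, 22, 8 bp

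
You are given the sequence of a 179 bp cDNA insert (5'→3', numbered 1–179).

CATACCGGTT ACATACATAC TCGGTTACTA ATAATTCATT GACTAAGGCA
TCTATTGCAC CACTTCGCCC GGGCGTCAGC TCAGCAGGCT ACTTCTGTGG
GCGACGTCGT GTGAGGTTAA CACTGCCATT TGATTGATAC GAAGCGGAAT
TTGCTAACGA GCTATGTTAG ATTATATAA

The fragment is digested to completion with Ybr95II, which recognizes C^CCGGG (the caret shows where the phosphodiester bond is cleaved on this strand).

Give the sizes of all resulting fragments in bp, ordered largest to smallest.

111, 68 bp

The Ybr95II site (CCCGGG) starts at position 68.
Ybr95II cuts after the first base of each site, so after position 68.
Linear molecule, 1 cut → 2 fragments:
  1–68 → 68 bp
  69–179 → 111 bp
Sorted largest to smallest: 111, 68 bp.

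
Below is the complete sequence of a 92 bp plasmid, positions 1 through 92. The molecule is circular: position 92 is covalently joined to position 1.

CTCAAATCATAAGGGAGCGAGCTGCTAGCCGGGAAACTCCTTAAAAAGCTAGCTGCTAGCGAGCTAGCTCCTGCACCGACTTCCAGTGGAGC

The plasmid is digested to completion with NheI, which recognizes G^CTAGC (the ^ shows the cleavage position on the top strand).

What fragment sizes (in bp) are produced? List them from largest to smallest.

53, 24, 8, 7 bp

NheI sites (GCTAGC) start at positions 24, 48, 55, 63.
NheI cuts after the first base of each site, so after positions 24, 48, 55, 63.
Circular molecule, 4 cuts → 4 fragments:
  25–48 → 24 bp
  49–55 → 7 bp
  56–63 → 8 bp
  64–92 then 1–24 → 29 + 24 = 53 bp
Sorted largest to smallest: 53, 24, 8, 7 bp.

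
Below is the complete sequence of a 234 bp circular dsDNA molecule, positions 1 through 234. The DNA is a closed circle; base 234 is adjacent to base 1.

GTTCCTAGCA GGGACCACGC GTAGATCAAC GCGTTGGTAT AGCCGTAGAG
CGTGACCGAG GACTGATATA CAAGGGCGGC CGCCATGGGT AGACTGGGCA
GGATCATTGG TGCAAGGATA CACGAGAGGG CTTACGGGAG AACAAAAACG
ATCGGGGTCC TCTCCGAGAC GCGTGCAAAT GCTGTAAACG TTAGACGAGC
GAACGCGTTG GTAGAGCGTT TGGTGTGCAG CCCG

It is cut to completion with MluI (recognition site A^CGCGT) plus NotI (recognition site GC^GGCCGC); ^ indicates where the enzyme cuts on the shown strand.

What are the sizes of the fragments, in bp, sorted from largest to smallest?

MluI sites (ACGCGT) start at positions 17, 29, 169, 203.
MluI cuts after the first base of each site, so after positions 17, 29, 169, 203.
The NotI site (GCGGCCGC) starts at position 76.
NotI cuts after base 2 of each site, so after position 77.
Combined cut positions: 17, 29, 77, 169, 203.
Circular molecule, 5 cuts → 5 fragments:
  18–29 → 12 bp
  30–77 → 48 bp
  78–169 → 92 bp
  170–203 → 34 bp
  204–234 then 1–17 → 31 + 17 = 48 bp
Sorted largest to smallest: 92, 48, 48, 34, 12 bp.

92, 48, 48, 34, 12 bp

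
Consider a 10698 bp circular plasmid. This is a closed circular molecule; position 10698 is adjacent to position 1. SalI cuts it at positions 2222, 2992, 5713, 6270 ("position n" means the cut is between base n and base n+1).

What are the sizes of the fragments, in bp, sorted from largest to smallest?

Circular molecule, 4 cuts → 4 fragments:
  2992 − 2222 = 770 bp
  5713 − 2992 = 2721 bp
  6270 − 5713 = 557 bp
  wrap: 10698 − 6270 + 2222 = 6650 bp
Sorted largest to smallest: 6650, 2721, 770, 557 bp.

6650, 2721, 770, 557 bp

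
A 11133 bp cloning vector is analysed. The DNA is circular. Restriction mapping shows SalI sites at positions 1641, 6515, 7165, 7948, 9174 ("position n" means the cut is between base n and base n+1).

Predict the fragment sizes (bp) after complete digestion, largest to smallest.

4874, 3600, 1226, 783, 650 bp

Circular molecule, 5 cuts → 5 fragments:
  6515 − 1641 = 4874 bp
  7165 − 6515 = 650 bp
  7948 − 7165 = 783 bp
  9174 − 7948 = 1226 bp
  wrap: 11133 − 9174 + 1641 = 3600 bp
Sorted largest to smallest: 4874, 3600, 1226, 783, 650 bp.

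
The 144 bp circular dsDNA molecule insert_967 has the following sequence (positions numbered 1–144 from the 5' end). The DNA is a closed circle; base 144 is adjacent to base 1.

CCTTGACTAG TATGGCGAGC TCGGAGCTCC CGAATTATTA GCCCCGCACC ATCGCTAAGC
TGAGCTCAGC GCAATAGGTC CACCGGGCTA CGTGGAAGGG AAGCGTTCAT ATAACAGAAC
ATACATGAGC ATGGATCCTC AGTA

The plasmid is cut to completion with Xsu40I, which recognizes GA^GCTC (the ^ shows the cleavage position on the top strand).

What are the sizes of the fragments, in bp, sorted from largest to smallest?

Xsu40I sites (GAGCTC) start at positions 17, 24, 62.
Xsu40I cuts after base 2 of each site, so after positions 18, 25, 63.
Circular molecule, 3 cuts → 3 fragments:
  19–25 → 7 bp
  26–63 → 38 bp
  64–144 then 1–18 → 81 + 18 = 99 bp
Sorted largest to smallest: 99, 38, 7 bp.

99, 38, 7 bp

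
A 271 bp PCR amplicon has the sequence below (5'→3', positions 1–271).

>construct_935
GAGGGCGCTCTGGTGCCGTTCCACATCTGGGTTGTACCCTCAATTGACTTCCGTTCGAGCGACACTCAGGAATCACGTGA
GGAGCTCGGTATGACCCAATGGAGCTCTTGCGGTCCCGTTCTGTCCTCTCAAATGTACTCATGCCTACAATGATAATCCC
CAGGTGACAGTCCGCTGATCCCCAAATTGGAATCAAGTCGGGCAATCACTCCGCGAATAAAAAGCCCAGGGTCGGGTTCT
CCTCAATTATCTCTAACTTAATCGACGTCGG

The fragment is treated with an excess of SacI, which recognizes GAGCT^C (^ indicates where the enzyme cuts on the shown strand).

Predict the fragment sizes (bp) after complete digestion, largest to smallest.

SacI sites (GAGCTC) start at positions 82, 102.
SacI cuts after base 5 of each site (before the last base), so after positions 86, 106.
Linear molecule, 2 cuts → 3 fragments:
  1–86 → 86 bp
  87–106 → 20 bp
  107–271 → 165 bp
Sorted largest to smallest: 165, 86, 20 bp.

165, 86, 20 bp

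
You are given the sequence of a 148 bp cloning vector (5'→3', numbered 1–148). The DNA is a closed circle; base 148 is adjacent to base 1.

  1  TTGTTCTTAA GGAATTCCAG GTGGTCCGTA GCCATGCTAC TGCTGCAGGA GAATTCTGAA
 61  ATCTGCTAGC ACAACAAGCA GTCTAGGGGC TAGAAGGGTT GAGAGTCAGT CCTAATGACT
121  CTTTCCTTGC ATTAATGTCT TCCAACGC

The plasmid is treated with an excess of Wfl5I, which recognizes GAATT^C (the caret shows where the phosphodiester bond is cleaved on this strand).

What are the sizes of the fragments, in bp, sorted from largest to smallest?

109, 39 bp

Wfl5I sites (GAATTC) start at positions 12, 51.
Wfl5I cuts after base 5 of each site (before the last base), so after positions 16, 55.
Circular molecule, 2 cuts → 2 fragments:
  17–55 → 39 bp
  56–148 then 1–16 → 93 + 16 = 109 bp
Sorted largest to smallest: 109, 39 bp.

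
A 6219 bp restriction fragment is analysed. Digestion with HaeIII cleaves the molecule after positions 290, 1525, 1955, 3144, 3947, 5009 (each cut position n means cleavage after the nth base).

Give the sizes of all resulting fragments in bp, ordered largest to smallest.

1235, 1210, 1189, 1062, 803, 430, 290 bp

Linear molecule, 6 cuts → 7 fragments:
  290 − 0 = 290 bp
  1525 − 290 = 1235 bp
  1955 − 1525 = 430 bp
  3144 − 1955 = 1189 bp
  3947 − 3144 = 803 bp
  5009 − 3947 = 1062 bp
  6219 − 5009 = 1210 bp
Sorted largest to smallest: 1235, 1210, 1189, 1062, 803, 430, 290 bp.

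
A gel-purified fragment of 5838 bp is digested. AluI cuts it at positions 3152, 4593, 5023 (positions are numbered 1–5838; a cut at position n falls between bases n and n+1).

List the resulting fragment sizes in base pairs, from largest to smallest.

3152, 1441, 815, 430 bp

Linear molecule, 3 cuts → 4 fragments:
  3152 − 0 = 3152 bp
  4593 − 3152 = 1441 bp
  5023 − 4593 = 430 bp
  5838 − 5023 = 815 bp
Sorted largest to smallest: 3152, 1441, 815, 430 bp.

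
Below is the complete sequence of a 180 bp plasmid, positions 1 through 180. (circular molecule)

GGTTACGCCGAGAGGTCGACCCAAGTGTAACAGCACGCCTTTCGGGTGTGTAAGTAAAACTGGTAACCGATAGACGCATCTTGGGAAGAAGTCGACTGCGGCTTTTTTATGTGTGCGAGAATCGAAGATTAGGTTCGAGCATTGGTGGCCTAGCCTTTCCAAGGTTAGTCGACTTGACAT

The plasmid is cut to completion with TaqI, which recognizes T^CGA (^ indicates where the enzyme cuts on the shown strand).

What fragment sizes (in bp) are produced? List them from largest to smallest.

76, 34, 30, 27, 13 bp

TaqI sites (TCGA) start at positions 16, 92, 122, 135, 169.
TaqI cuts after the first base of each site, so after positions 16, 92, 122, 135, 169.
Circular molecule, 5 cuts → 5 fragments:
  17–92 → 76 bp
  93–122 → 30 bp
  123–135 → 13 bp
  136–169 → 34 bp
  170–180 then 1–16 → 11 + 16 = 27 bp
Sorted largest to smallest: 76, 34, 30, 27, 13 bp.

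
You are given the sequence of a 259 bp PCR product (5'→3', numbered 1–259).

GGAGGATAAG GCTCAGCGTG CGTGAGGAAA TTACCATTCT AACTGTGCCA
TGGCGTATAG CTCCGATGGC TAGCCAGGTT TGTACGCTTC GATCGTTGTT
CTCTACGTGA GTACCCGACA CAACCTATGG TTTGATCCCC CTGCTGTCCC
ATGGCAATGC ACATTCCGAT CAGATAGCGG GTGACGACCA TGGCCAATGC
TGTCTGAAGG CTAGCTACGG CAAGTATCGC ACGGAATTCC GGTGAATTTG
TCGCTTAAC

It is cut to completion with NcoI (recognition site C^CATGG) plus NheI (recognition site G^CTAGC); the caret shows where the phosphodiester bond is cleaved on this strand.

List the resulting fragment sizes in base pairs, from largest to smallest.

NcoI sites (CCATGG) start at positions 48, 149, 188.
NcoI cuts after the first base of each site, so after positions 48, 149, 188.
NheI sites (GCTAGC) start at positions 69, 210.
NheI cuts after the first base of each site, so after positions 69, 210.
Combined cut positions: 48, 69, 149, 188, 210.
Linear molecule, 5 cuts → 6 fragments:
  1–48 → 48 bp
  49–69 → 21 bp
  70–149 → 80 bp
  150–188 → 39 bp
  189–210 → 22 bp
  211–259 → 49 bp
Sorted largest to smallest: 80, 49, 48, 39, 22, 21 bp.

80, 49, 48, 39, 22, 21 bp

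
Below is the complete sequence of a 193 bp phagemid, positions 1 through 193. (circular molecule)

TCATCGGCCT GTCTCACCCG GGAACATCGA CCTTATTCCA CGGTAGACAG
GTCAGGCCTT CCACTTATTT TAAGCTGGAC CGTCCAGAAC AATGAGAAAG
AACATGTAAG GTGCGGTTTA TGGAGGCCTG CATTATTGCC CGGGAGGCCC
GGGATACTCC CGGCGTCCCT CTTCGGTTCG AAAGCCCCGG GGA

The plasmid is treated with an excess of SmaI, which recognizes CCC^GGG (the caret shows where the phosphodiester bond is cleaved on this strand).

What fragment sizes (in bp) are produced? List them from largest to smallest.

122, 38, 24, 9 bp

SmaI sites (CCCGGG) start at positions 17, 139, 148, 186.
SmaI cuts after base 3 of each site, so after positions 19, 141, 150, 188.
Circular molecule, 4 cuts → 4 fragments:
  20–141 → 122 bp
  142–150 → 9 bp
  151–188 → 38 bp
  189–193 then 1–19 → 5 + 19 = 24 bp
Sorted largest to smallest: 122, 38, 24, 9 bp.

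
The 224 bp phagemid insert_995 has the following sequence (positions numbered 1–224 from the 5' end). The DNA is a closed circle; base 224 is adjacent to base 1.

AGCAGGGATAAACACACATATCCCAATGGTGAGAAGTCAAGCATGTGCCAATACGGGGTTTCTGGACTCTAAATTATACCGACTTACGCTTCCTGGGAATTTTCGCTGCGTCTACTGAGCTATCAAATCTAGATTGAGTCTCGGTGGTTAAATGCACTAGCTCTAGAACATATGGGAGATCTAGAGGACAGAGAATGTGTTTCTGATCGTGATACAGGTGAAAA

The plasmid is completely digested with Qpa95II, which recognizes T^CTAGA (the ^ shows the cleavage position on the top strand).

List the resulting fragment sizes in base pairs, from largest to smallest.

Qpa95II sites (TCTAGA) start at positions 128, 162, 180.
Qpa95II cuts after the first base of each site, so after positions 128, 162, 180.
Circular molecule, 3 cuts → 3 fragments:
  129–162 → 34 bp
  163–180 → 18 bp
  181–224 then 1–128 → 44 + 128 = 172 bp
Sorted largest to smallest: 172, 34, 18 bp.

172, 34, 18 bp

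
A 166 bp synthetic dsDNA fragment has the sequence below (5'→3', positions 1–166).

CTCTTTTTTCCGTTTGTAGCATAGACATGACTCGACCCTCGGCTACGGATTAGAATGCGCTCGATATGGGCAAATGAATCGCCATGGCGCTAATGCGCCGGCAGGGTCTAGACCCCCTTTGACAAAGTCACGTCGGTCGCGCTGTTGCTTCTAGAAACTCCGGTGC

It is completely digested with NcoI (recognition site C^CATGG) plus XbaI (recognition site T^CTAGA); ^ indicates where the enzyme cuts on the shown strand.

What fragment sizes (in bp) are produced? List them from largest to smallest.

82, 43, 25, 16 bp

The NcoI site (CCATGG) starts at position 82.
NcoI cuts after the first base of each site, so after position 82.
XbaI sites (TCTAGA) start at positions 107, 150.
XbaI cuts after the first base of each site, so after positions 107, 150.
Combined cut positions: 82, 107, 150.
Linear molecule, 3 cuts → 4 fragments:
  1–82 → 82 bp
  83–107 → 25 bp
  108–150 → 43 bp
  151–166 → 16 bp
Sorted largest to smallest: 82, 43, 25, 16 bp.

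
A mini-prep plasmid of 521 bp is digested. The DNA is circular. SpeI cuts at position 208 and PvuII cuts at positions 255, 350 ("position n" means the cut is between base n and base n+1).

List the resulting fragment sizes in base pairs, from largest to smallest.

379, 95, 47 bp

Combined cut positions (sorted): 208, 255, 350.
Circular molecule, 3 cuts → 3 fragments:
  255 − 208 = 47 bp
  350 − 255 = 95 bp
  wrap: 521 − 350 + 208 = 379 bp
Sorted largest to smallest: 379, 95, 47 bp.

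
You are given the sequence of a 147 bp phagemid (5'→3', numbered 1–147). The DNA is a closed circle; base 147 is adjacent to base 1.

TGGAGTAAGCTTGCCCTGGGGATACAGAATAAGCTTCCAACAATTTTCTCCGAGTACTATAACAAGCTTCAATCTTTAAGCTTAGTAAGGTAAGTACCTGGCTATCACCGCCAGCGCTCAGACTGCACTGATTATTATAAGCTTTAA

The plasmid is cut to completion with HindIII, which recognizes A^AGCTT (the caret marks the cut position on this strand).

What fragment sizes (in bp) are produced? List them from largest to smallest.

HindIII sites (AAGCTT) start at positions 7, 31, 64, 78, 139.
HindIII cuts after the first base of each site, so after positions 7, 31, 64, 78, 139.
Circular molecule, 5 cuts → 5 fragments:
  8–31 → 24 bp
  32–64 → 33 bp
  65–78 → 14 bp
  79–139 → 61 bp
  140–147 then 1–7 → 8 + 7 = 15 bp
Sorted largest to smallest: 61, 33, 24, 15, 14 bp.

61, 33, 24, 15, 14 bp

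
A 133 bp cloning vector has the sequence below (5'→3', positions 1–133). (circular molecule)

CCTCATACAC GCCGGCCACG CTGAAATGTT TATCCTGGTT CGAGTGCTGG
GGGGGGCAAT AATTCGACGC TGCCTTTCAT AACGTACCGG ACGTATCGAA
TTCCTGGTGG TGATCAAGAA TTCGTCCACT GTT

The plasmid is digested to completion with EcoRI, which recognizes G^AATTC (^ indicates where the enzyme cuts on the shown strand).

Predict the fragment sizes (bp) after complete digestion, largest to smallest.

EcoRI sites (GAATTC) start at positions 98, 118.
EcoRI cuts after the first base of each site, so after positions 98, 118.
Circular molecule, 2 cuts → 2 fragments:
  99–118 → 20 bp
  119–133 then 1–98 → 15 + 98 = 113 bp
Sorted largest to smallest: 113, 20 bp.

113, 20 bp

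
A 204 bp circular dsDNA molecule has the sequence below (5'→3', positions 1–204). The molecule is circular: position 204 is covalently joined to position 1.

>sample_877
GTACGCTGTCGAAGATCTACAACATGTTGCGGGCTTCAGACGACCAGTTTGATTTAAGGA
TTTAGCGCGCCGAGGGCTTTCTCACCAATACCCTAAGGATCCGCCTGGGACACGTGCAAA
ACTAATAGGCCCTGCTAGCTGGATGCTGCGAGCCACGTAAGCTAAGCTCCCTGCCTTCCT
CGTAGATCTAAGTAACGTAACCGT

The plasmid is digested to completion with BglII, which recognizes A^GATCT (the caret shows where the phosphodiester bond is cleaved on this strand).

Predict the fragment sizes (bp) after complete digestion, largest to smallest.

171, 33 bp

BglII sites (AGATCT) start at positions 13, 184.
BglII cuts after the first base of each site, so after positions 13, 184.
Circular molecule, 2 cuts → 2 fragments:
  14–184 → 171 bp
  185–204 then 1–13 → 20 + 13 = 33 bp
Sorted largest to smallest: 171, 33 bp.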